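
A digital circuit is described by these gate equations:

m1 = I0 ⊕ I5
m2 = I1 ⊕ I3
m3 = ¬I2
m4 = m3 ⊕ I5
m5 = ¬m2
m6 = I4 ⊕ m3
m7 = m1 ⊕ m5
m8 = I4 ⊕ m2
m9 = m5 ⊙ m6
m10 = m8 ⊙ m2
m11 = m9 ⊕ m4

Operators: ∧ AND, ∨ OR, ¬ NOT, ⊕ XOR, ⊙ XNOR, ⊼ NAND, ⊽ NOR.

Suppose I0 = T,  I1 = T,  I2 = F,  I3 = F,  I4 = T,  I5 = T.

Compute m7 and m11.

m1 = I0 XOR I5 = T XOR T = F
m2 = I1 XOR I3 = T XOR F = T
m3 = NOT I2 = NOT F = T
m4 = m3 XOR I5 = T XOR T = F
m5 = NOT m2 = NOT T = F
m6 = I4 XOR m3 = T XOR T = F
m7 = m1 XOR m5 = F XOR F = F
m9 = m5 XNOR m6 = F XNOR F = T
m11 = m9 XOR m4 = T XOR F = T

m7 = F; m11 = T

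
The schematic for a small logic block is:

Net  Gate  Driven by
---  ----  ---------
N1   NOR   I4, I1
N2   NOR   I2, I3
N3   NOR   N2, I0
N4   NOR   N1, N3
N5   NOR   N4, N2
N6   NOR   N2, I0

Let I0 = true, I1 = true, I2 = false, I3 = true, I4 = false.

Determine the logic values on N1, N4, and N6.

N1 = false, N4 = true, N6 = false

N1 = I4 NOR I1 = false NOR true = false
N2 = I2 NOR I3 = false NOR true = false
N3 = N2 NOR I0 = false NOR true = false
N4 = N1 NOR N3 = false NOR false = true
N6 = N2 NOR I0 = false NOR true = false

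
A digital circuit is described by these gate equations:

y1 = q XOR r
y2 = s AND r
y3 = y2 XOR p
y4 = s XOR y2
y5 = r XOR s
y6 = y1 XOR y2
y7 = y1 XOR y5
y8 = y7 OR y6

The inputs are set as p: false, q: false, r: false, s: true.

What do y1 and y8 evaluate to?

y1 = false  y8 = true

y1 = q XOR r = false XOR false = false
y2 = s AND r = true AND false = false
y5 = r XOR s = false XOR true = true
y6 = y1 XOR y2 = false XOR false = false
y7 = y1 XOR y5 = false XOR true = true
y8 = y7 OR y6 = true OR false = true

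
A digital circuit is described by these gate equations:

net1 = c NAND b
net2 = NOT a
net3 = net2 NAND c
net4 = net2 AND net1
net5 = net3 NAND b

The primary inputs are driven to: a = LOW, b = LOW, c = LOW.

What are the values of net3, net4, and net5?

net3 = HIGH; net4 = HIGH; net5 = HIGH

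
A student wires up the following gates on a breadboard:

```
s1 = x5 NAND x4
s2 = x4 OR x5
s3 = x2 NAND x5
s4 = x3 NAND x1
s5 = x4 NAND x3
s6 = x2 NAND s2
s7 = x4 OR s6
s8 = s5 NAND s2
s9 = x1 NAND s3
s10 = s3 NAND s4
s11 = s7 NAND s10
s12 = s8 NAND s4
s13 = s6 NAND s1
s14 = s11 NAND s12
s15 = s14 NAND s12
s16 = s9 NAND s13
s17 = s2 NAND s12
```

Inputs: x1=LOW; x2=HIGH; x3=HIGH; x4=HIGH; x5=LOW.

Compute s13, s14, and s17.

s1 = x5 NAND x4 = LOW NAND HIGH = HIGH
s2 = x4 OR x5 = HIGH OR LOW = HIGH
s3 = x2 NAND x5 = HIGH NAND LOW = HIGH
s4 = x3 NAND x1 = HIGH NAND LOW = HIGH
s5 = x4 NAND x3 = HIGH NAND HIGH = LOW
s6 = x2 NAND s2 = HIGH NAND HIGH = LOW
s7 = x4 OR s6 = HIGH OR LOW = HIGH
s8 = s5 NAND s2 = LOW NAND HIGH = HIGH
s10 = s3 NAND s4 = HIGH NAND HIGH = LOW
s11 = s7 NAND s10 = HIGH NAND LOW = HIGH
s12 = s8 NAND s4 = HIGH NAND HIGH = LOW
s13 = s6 NAND s1 = LOW NAND HIGH = HIGH
s14 = s11 NAND s12 = HIGH NAND LOW = HIGH
s17 = s2 NAND s12 = HIGH NAND LOW = HIGH

s13 = HIGH, s14 = HIGH, s17 = HIGH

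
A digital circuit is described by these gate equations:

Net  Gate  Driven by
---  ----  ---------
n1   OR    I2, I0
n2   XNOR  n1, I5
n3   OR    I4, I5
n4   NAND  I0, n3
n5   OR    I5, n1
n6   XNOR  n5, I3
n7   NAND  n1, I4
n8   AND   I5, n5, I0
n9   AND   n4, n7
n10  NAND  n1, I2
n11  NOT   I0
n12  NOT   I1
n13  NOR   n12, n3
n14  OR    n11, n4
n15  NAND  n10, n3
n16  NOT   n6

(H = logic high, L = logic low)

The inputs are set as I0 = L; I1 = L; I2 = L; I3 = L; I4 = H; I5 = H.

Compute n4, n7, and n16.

n4 = H  n7 = H  n16 = H

n1 = I2 OR I0 = L OR L = L
n3 = I4 OR I5 = H OR H = H
n4 = I0 NAND n3 = L NAND H = H
n5 = I5 OR n1 = H OR L = H
n6 = n5 XNOR I3 = H XNOR L = L
n7 = n1 NAND I4 = L NAND H = H
n16 = NOT n6 = NOT L = H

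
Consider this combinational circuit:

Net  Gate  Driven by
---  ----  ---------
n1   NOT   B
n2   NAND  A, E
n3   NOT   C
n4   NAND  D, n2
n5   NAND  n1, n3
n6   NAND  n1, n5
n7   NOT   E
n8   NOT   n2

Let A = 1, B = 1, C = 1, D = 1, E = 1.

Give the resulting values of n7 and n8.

n7 = 0; n8 = 1

n2 = A NAND E = 1 NAND 1 = 0
n7 = NOT E = NOT 1 = 0
n8 = NOT n2 = NOT 0 = 1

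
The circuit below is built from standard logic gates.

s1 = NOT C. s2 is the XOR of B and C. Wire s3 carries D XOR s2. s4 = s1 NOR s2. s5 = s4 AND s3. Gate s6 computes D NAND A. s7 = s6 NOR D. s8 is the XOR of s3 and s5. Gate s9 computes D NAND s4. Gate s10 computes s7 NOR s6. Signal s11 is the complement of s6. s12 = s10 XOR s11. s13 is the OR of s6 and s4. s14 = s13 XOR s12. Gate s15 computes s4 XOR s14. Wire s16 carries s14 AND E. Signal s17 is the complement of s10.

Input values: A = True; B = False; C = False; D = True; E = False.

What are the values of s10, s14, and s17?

s10 = True, s14 = False, s17 = False

s1 = NOT C = NOT False = True
s2 = B XOR C = False XOR False = False
s4 = s1 NOR s2 = True NOR False = False
s6 = D NAND A = True NAND True = False
s7 = s6 NOR D = False NOR True = False
s10 = s7 NOR s6 = False NOR False = True
s11 = NOT s6 = NOT False = True
s12 = s10 XOR s11 = True XOR True = False
s13 = s6 OR s4 = False OR False = False
s14 = s13 XOR s12 = False XOR False = False
s17 = NOT s10 = NOT True = False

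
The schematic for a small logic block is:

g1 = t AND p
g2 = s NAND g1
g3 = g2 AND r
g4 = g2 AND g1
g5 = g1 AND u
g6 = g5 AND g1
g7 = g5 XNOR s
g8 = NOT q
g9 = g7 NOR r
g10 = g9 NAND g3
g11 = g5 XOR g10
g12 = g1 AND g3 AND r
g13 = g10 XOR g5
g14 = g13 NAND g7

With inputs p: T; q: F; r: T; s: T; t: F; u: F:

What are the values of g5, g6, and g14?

g5 = F, g6 = F, g14 = T

g1 = t AND p = F AND T = F
g2 = s NAND g1 = T NAND F = T
g3 = g2 AND r = T AND T = T
g5 = g1 AND u = F AND F = F
g6 = g5 AND g1 = F AND F = F
g7 = g5 XNOR s = F XNOR T = F
g9 = g7 NOR r = F NOR T = F
g10 = g9 NAND g3 = F NAND T = T
g13 = g10 XOR g5 = T XOR F = T
g14 = g13 NAND g7 = T NAND F = T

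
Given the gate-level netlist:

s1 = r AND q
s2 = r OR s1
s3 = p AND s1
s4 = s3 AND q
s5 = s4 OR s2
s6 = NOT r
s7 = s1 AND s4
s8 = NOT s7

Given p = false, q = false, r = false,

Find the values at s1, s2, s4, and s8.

s1 = false; s2 = false; s4 = false; s8 = true

s1 = r AND q = false AND false = false
s2 = r OR s1 = false OR false = false
s3 = p AND s1 = false AND false = false
s4 = s3 AND q = false AND false = false
s7 = s1 AND s4 = false AND false = false
s8 = NOT s7 = NOT false = true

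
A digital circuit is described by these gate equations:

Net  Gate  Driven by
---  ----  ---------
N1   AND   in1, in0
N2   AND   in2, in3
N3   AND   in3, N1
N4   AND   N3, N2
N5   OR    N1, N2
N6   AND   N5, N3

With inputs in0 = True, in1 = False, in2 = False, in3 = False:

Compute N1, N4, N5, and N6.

N1 = False  N4 = False  N5 = False  N6 = False

N1 = in1 AND in0 = False AND True = False
N2 = in2 AND in3 = False AND False = False
N3 = in3 AND N1 = False AND False = False
N4 = N3 AND N2 = False AND False = False
N5 = N1 OR N2 = False OR False = False
N6 = N5 AND N3 = False AND False = False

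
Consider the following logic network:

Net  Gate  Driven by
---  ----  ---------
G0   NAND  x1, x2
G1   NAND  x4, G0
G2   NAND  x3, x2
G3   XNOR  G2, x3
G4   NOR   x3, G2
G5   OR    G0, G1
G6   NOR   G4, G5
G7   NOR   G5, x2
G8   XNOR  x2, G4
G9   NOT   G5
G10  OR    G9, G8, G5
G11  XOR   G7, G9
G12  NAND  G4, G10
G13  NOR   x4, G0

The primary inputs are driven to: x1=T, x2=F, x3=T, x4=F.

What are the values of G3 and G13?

G0 = x1 NAND x2 = T NAND F = T
G2 = x3 NAND x2 = T NAND F = T
G3 = G2 XNOR x3 = T XNOR T = T
G13 = x4 NOR G0 = F NOR T = F

G3 = T; G13 = F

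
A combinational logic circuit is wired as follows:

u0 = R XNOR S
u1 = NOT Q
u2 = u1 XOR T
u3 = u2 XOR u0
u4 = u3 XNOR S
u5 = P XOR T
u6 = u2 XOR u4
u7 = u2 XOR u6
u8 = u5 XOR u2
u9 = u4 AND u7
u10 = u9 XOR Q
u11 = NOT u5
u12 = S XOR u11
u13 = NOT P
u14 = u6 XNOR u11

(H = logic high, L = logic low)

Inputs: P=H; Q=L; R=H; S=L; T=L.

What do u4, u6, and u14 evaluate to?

u4 = L, u6 = H, u14 = L

u0 = R XNOR S = H XNOR L = L
u1 = NOT Q = NOT L = H
u2 = u1 XOR T = H XOR L = H
u3 = u2 XOR u0 = H XOR L = H
u4 = u3 XNOR S = H XNOR L = L
u5 = P XOR T = H XOR L = H
u6 = u2 XOR u4 = H XOR L = H
u11 = NOT u5 = NOT H = L
u14 = u6 XNOR u11 = H XNOR L = L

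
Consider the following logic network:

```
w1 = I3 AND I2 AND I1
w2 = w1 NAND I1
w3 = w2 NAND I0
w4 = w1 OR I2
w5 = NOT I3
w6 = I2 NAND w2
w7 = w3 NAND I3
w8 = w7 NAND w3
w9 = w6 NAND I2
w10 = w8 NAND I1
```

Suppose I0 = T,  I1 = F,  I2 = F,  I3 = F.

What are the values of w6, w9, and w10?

w6 = T; w9 = T; w10 = T

w1 = I3 AND I2 AND I1 = F AND F AND F = F
w2 = w1 NAND I1 = F NAND F = T
w3 = w2 NAND I0 = T NAND T = F
w6 = I2 NAND w2 = F NAND T = T
w7 = w3 NAND I3 = F NAND F = T
w8 = w7 NAND w3 = T NAND F = T
w9 = w6 NAND I2 = T NAND F = T
w10 = w8 NAND I1 = T NAND F = T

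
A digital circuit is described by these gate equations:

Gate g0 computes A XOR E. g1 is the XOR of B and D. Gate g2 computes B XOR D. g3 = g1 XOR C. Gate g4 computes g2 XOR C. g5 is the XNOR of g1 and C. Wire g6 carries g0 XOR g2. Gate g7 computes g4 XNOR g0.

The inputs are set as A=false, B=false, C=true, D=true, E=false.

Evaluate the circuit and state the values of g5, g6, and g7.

g0 = A XOR E = false XOR false = false
g1 = B XOR D = false XOR true = true
g2 = B XOR D = false XOR true = true
g4 = g2 XOR C = true XOR true = false
g5 = g1 XNOR C = true XNOR true = true
g6 = g0 XOR g2 = false XOR true = true
g7 = g4 XNOR g0 = false XNOR false = true

g5 = true, g6 = true, g7 = true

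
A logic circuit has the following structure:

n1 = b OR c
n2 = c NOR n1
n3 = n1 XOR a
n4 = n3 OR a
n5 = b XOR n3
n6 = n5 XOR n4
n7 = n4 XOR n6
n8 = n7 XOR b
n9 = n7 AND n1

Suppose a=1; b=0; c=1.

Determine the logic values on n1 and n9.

n1 = b OR c = 0 OR 1 = 1
n3 = n1 XOR a = 1 XOR 1 = 0
n4 = n3 OR a = 0 OR 1 = 1
n5 = b XOR n3 = 0 XOR 0 = 0
n6 = n5 XOR n4 = 0 XOR 1 = 1
n7 = n4 XOR n6 = 1 XOR 1 = 0
n9 = n7 AND n1 = 0 AND 1 = 0

n1 = 1; n9 = 0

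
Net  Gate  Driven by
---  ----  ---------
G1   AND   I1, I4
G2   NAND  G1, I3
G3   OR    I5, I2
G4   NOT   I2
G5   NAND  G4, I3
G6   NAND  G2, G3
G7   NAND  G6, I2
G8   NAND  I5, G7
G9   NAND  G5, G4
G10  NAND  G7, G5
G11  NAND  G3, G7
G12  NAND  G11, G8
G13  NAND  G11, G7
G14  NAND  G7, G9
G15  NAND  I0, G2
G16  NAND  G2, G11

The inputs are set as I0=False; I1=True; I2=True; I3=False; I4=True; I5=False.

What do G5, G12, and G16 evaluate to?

G1 = I1 AND I4 = True AND True = True
G2 = G1 NAND I3 = True NAND False = True
G3 = I5 OR I2 = False OR True = True
G4 = NOT I2 = NOT True = False
G5 = G4 NAND I3 = False NAND False = True
G6 = G2 NAND G3 = True NAND True = False
G7 = G6 NAND I2 = False NAND True = True
G8 = I5 NAND G7 = False NAND True = True
G11 = G3 NAND G7 = True NAND True = False
G12 = G11 NAND G8 = False NAND True = True
G16 = G2 NAND G11 = True NAND False = True

G5 = True  G12 = True  G16 = True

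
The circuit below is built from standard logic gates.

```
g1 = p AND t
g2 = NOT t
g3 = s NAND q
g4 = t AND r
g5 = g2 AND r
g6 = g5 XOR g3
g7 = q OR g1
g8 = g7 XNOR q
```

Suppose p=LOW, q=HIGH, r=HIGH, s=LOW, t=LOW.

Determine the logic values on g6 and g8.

g6 = LOW, g8 = HIGH

g1 = p AND t = LOW AND LOW = LOW
g2 = NOT t = NOT LOW = HIGH
g3 = s NAND q = LOW NAND HIGH = HIGH
g5 = g2 AND r = HIGH AND HIGH = HIGH
g6 = g5 XOR g3 = HIGH XOR HIGH = LOW
g7 = q OR g1 = HIGH OR LOW = HIGH
g8 = g7 XNOR q = HIGH XNOR HIGH = HIGH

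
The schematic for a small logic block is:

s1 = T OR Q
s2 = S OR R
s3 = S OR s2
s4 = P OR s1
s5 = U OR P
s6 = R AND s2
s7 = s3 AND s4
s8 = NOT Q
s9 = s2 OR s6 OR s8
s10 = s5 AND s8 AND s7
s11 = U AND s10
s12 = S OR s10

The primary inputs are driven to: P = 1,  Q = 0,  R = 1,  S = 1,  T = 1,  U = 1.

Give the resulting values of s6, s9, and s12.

s1 = T OR Q = 1 OR 0 = 1
s2 = S OR R = 1 OR 1 = 1
s3 = S OR s2 = 1 OR 1 = 1
s4 = P OR s1 = 1 OR 1 = 1
s5 = U OR P = 1 OR 1 = 1
s6 = R AND s2 = 1 AND 1 = 1
s7 = s3 AND s4 = 1 AND 1 = 1
s8 = NOT Q = NOT 0 = 1
s9 = s2 OR s6 OR s8 = 1 OR 1 OR 1 = 1
s10 = s5 AND s8 AND s7 = 1 AND 1 AND 1 = 1
s12 = S OR s10 = 1 OR 1 = 1

s6 = 1; s9 = 1; s12 = 1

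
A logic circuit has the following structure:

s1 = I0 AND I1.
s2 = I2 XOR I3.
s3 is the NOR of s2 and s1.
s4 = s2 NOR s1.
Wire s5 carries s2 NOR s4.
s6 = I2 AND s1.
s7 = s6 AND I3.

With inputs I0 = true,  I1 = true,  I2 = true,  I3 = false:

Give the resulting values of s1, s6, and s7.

s1 = I0 AND I1 = true AND true = true
s6 = I2 AND s1 = true AND true = true
s7 = s6 AND I3 = true AND false = false

s1 = true  s6 = true  s7 = false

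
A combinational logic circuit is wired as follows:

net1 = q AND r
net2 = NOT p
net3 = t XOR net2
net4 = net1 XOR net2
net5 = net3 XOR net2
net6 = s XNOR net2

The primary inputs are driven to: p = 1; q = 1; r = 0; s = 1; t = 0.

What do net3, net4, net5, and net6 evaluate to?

net1 = q AND r = 1 AND 0 = 0
net2 = NOT p = NOT 1 = 0
net3 = t XOR net2 = 0 XOR 0 = 0
net4 = net1 XOR net2 = 0 XOR 0 = 0
net5 = net3 XOR net2 = 0 XOR 0 = 0
net6 = s XNOR net2 = 1 XNOR 0 = 0

net3 = 0  net4 = 0  net5 = 0  net6 = 0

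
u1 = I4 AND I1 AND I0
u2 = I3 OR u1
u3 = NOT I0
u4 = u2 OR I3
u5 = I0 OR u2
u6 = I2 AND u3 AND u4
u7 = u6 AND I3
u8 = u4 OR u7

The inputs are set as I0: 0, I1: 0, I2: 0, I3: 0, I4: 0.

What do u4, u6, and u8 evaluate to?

u4 = 0; u6 = 0; u8 = 0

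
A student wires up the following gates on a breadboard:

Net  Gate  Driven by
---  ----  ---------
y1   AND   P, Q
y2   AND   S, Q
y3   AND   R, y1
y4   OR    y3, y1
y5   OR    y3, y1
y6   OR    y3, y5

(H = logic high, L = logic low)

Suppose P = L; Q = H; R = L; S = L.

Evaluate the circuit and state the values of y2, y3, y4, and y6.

y2 = L, y3 = L, y4 = L, y6 = L

y1 = P AND Q = L AND H = L
y2 = S AND Q = L AND H = L
y3 = R AND y1 = L AND L = L
y4 = y3 OR y1 = L OR L = L
y5 = y3 OR y1 = L OR L = L
y6 = y3 OR y5 = L OR L = L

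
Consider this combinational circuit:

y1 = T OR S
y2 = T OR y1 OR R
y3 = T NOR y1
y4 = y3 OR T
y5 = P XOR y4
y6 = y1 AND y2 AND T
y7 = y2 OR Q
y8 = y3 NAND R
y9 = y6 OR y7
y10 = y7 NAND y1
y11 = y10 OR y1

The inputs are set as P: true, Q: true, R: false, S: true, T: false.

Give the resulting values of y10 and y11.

y10 = false, y11 = true

y1 = T OR S = false OR true = true
y2 = T OR y1 OR R = false OR true OR false = true
y7 = y2 OR Q = true OR true = true
y10 = y7 NAND y1 = true NAND true = false
y11 = y10 OR y1 = false OR true = true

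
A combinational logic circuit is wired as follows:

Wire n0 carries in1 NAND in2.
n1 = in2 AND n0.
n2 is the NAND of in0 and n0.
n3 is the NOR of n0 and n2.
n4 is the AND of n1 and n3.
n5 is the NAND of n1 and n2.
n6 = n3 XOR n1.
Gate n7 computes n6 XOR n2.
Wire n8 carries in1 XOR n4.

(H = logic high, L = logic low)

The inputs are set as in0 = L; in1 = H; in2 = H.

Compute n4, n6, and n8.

n4 = L  n6 = L  n8 = H

n0 = in1 NAND in2 = H NAND H = L
n1 = in2 AND n0 = H AND L = L
n2 = in0 NAND n0 = L NAND L = H
n3 = n0 NOR n2 = L NOR H = L
n4 = n1 AND n3 = L AND L = L
n6 = n3 XOR n1 = L XOR L = L
n8 = in1 XOR n4 = H XOR L = H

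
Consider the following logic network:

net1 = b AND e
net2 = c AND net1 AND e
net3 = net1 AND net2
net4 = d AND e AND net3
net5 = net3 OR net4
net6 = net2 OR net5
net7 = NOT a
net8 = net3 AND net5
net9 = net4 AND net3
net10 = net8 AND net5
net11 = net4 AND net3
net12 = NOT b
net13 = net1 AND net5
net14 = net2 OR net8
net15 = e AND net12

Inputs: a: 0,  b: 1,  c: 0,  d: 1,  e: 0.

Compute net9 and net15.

net9 = 0; net15 = 0

net1 = b AND e = 1 AND 0 = 0
net2 = c AND net1 AND e = 0 AND 0 AND 0 = 0
net3 = net1 AND net2 = 0 AND 0 = 0
net4 = d AND e AND net3 = 1 AND 0 AND 0 = 0
net9 = net4 AND net3 = 0 AND 0 = 0
net12 = NOT b = NOT 1 = 0
net15 = e AND net12 = 0 AND 0 = 0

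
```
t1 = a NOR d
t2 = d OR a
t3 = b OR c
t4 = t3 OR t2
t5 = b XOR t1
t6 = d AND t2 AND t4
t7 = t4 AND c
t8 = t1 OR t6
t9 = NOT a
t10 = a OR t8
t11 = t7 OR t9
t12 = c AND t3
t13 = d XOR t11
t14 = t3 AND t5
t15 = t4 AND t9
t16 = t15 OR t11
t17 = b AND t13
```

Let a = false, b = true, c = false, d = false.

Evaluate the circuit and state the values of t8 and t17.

t1 = a NOR d = false NOR false = true
t2 = d OR a = false OR false = false
t3 = b OR c = true OR false = true
t4 = t3 OR t2 = true OR false = true
t6 = d AND t2 AND t4 = false AND false AND true = false
t7 = t4 AND c = true AND false = false
t8 = t1 OR t6 = true OR false = true
t9 = NOT a = NOT false = true
t11 = t7 OR t9 = false OR true = true
t13 = d XOR t11 = false XOR true = true
t17 = b AND t13 = true AND true = true

t8 = true, t17 = true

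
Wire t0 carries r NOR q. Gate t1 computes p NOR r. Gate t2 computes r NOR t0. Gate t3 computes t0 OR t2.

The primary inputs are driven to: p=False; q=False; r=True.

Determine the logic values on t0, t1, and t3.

t0 = False; t1 = False; t3 = False

t0 = r NOR q = True NOR False = False
t1 = p NOR r = False NOR True = False
t2 = r NOR t0 = True NOR False = False
t3 = t0 OR t2 = False OR False = False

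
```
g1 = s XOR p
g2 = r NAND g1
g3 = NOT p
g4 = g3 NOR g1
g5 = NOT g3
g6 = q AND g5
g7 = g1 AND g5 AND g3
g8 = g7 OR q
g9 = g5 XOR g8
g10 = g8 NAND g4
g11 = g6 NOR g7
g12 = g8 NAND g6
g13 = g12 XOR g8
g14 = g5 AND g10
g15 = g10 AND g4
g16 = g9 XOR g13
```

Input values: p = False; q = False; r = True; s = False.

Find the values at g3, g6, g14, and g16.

g3 = True, g6 = False, g14 = False, g16 = True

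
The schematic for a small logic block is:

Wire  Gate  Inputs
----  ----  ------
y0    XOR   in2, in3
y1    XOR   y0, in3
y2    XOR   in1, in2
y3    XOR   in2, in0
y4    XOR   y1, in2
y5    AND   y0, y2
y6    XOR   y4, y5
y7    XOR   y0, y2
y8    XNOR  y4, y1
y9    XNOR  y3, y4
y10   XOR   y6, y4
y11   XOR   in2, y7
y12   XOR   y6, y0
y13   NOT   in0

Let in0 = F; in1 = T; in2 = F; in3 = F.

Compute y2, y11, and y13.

y2 = T, y11 = T, y13 = T

y0 = in2 XOR in3 = F XOR F = F
y2 = in1 XOR in2 = T XOR F = T
y7 = y0 XOR y2 = F XOR T = T
y11 = in2 XOR y7 = F XOR T = T
y13 = NOT in0 = NOT F = T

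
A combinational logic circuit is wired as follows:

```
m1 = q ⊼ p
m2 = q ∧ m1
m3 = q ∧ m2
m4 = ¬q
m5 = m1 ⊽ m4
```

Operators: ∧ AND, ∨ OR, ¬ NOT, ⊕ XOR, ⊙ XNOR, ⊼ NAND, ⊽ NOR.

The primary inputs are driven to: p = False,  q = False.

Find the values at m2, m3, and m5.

m1 = q NAND p = False NAND False = True
m2 = q AND m1 = False AND True = False
m3 = q AND m2 = False AND False = False
m4 = NOT q = NOT False = True
m5 = m1 NOR m4 = True NOR True = False

m2 = False, m3 = False, m5 = False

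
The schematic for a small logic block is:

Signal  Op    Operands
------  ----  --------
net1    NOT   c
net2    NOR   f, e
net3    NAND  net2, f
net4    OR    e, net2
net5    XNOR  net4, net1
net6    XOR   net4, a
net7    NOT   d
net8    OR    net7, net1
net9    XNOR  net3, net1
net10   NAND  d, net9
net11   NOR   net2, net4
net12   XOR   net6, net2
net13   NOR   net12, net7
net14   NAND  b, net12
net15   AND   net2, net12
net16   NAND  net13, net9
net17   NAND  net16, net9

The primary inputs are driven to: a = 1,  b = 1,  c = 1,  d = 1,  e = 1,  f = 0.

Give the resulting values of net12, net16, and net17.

net1 = NOT c = NOT 1 = 0
net2 = f NOR e = 0 NOR 1 = 0
net3 = net2 NAND f = 0 NAND 0 = 1
net4 = e OR net2 = 1 OR 0 = 1
net6 = net4 XOR a = 1 XOR 1 = 0
net7 = NOT d = NOT 1 = 0
net9 = net3 XNOR net1 = 1 XNOR 0 = 0
net12 = net6 XOR net2 = 0 XOR 0 = 0
net13 = net12 NOR net7 = 0 NOR 0 = 1
net16 = net13 NAND net9 = 1 NAND 0 = 1
net17 = net16 NAND net9 = 1 NAND 0 = 1

net12 = 0  net16 = 1  net17 = 1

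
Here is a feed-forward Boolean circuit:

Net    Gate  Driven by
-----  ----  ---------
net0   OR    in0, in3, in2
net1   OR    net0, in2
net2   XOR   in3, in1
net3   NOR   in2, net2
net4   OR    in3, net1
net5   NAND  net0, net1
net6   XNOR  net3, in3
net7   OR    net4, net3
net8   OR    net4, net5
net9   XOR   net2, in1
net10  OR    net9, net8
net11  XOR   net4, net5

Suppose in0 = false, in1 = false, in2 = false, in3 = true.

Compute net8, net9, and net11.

net8 = true, net9 = true, net11 = true

net0 = in0 OR in3 OR in2 = false OR true OR false = true
net1 = net0 OR in2 = true OR false = true
net2 = in3 XOR in1 = true XOR false = true
net4 = in3 OR net1 = true OR true = true
net5 = net0 NAND net1 = true NAND true = false
net8 = net4 OR net5 = true OR false = true
net9 = net2 XOR in1 = true XOR false = true
net11 = net4 XOR net5 = true XOR false = true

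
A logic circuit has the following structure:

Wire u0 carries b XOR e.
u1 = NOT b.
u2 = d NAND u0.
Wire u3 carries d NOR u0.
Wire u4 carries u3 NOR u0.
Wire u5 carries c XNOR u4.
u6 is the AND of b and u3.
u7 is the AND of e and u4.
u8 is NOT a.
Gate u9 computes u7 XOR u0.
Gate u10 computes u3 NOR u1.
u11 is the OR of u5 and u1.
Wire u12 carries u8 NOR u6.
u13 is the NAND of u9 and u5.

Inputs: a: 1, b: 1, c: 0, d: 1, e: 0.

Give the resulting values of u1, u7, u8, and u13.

u0 = b XOR e = 1 XOR 0 = 1
u1 = NOT b = NOT 1 = 0
u3 = d NOR u0 = 1 NOR 1 = 0
u4 = u3 NOR u0 = 0 NOR 1 = 0
u5 = c XNOR u4 = 0 XNOR 0 = 1
u7 = e AND u4 = 0 AND 0 = 0
u8 = NOT a = NOT 1 = 0
u9 = u7 XOR u0 = 0 XOR 1 = 1
u13 = u9 NAND u5 = 1 NAND 1 = 0

u1 = 0, u7 = 0, u8 = 0, u13 = 0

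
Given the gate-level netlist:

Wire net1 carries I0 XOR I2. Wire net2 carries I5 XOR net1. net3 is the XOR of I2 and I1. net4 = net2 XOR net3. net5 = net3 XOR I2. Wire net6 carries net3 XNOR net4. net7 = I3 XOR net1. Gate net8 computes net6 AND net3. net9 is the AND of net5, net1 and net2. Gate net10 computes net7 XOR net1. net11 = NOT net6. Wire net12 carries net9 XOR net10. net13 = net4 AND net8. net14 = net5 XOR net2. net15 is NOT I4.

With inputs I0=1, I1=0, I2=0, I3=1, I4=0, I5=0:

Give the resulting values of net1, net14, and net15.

net1 = 1, net14 = 1, net15 = 1

net1 = I0 XOR I2 = 1 XOR 0 = 1
net2 = I5 XOR net1 = 0 XOR 1 = 1
net3 = I2 XOR I1 = 0 XOR 0 = 0
net5 = net3 XOR I2 = 0 XOR 0 = 0
net14 = net5 XOR net2 = 0 XOR 1 = 1
net15 = NOT I4 = NOT 0 = 1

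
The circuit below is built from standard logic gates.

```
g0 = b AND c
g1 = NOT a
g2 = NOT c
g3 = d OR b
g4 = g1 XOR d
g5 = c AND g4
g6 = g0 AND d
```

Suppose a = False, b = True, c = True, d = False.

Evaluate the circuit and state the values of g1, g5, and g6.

g1 = True, g5 = True, g6 = False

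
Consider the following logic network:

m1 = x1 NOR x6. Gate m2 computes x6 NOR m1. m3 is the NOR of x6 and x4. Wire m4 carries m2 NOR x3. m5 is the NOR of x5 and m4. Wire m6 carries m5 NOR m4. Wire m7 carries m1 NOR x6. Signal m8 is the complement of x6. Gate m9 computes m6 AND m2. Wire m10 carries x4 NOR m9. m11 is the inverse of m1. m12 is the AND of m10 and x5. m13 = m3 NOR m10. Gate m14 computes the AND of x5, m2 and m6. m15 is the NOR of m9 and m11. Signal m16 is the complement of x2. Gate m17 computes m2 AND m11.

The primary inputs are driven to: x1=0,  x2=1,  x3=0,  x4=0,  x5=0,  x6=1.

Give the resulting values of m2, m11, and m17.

m1 = x1 NOR x6 = 0 NOR 1 = 0
m2 = x6 NOR m1 = 1 NOR 0 = 0
m11 = NOT m1 = NOT 0 = 1
m17 = m2 AND m11 = 0 AND 1 = 0

m2 = 0  m11 = 1  m17 = 0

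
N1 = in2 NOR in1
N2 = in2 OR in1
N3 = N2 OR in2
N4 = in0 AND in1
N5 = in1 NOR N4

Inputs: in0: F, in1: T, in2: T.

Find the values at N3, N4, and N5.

N2 = in2 OR in1 = T OR T = T
N3 = N2 OR in2 = T OR T = T
N4 = in0 AND in1 = F AND T = F
N5 = in1 NOR N4 = T NOR F = F

N3 = T, N4 = F, N5 = F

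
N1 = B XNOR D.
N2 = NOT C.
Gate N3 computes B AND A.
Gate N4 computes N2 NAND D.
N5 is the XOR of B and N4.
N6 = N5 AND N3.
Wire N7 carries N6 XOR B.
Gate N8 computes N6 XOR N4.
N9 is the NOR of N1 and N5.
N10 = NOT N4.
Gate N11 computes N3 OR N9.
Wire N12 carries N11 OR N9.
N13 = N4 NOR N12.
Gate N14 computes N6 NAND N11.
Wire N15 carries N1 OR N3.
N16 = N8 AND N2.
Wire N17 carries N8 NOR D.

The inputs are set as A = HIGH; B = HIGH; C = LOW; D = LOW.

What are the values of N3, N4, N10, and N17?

N2 = NOT C = NOT LOW = HIGH
N3 = B AND A = HIGH AND HIGH = HIGH
N4 = N2 NAND D = HIGH NAND LOW = HIGH
N5 = B XOR N4 = HIGH XOR HIGH = LOW
N6 = N5 AND N3 = LOW AND HIGH = LOW
N8 = N6 XOR N4 = LOW XOR HIGH = HIGH
N10 = NOT N4 = NOT HIGH = LOW
N17 = N8 NOR D = HIGH NOR LOW = LOW

N3 = HIGH  N4 = HIGH  N10 = LOW  N17 = LOW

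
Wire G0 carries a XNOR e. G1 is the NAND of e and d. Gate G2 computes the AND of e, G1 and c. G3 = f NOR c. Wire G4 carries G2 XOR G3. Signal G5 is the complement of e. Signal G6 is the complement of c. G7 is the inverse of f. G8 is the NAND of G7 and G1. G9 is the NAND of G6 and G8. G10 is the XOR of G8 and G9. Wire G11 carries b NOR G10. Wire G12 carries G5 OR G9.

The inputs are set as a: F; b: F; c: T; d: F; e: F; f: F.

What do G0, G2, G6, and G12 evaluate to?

G0 = a XNOR e = F XNOR F = T
G1 = e NAND d = F NAND F = T
G2 = e AND G1 AND c = F AND T AND T = F
G5 = NOT e = NOT F = T
G6 = NOT c = NOT T = F
G7 = NOT f = NOT F = T
G8 = G7 NAND G1 = T NAND T = F
G9 = G6 NAND G8 = F NAND F = T
G12 = G5 OR G9 = T OR T = T

G0 = T, G2 = F, G6 = F, G12 = T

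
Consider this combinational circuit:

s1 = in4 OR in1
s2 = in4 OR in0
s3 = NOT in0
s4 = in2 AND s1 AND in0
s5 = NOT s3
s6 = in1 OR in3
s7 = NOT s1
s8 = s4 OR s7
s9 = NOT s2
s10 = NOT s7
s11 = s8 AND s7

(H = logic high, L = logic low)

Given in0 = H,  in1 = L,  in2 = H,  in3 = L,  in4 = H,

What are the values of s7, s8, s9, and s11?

s7 = L; s8 = H; s9 = L; s11 = L

s1 = in4 OR in1 = H OR L = H
s2 = in4 OR in0 = H OR H = H
s4 = in2 AND s1 AND in0 = H AND H AND H = H
s7 = NOT s1 = NOT H = L
s8 = s4 OR s7 = H OR L = H
s9 = NOT s2 = NOT H = L
s11 = s8 AND s7 = H AND L = L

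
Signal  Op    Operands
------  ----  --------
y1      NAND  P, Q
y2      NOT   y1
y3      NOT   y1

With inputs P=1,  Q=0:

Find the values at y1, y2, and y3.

y1 = P NAND Q = 1 NAND 0 = 1
y2 = NOT y1 = NOT 1 = 0
y3 = NOT y1 = NOT 1 = 0

y1 = 1; y2 = 0; y3 = 0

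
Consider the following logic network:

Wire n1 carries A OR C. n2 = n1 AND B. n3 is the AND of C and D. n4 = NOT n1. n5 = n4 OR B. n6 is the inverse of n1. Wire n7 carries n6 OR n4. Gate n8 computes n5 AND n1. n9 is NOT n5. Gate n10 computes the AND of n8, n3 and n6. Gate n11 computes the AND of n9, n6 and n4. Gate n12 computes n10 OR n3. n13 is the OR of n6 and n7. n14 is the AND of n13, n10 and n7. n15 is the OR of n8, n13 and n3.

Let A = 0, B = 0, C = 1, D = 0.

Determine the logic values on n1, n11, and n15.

n1 = 1, n11 = 0, n15 = 0

n1 = A OR C = 0 OR 1 = 1
n3 = C AND D = 1 AND 0 = 0
n4 = NOT n1 = NOT 1 = 0
n5 = n4 OR B = 0 OR 0 = 0
n6 = NOT n1 = NOT 1 = 0
n7 = n6 OR n4 = 0 OR 0 = 0
n8 = n5 AND n1 = 0 AND 1 = 0
n9 = NOT n5 = NOT 0 = 1
n11 = n9 AND n6 AND n4 = 1 AND 0 AND 0 = 0
n13 = n6 OR n7 = 0 OR 0 = 0
n15 = n8 OR n13 OR n3 = 0 OR 0 OR 0 = 0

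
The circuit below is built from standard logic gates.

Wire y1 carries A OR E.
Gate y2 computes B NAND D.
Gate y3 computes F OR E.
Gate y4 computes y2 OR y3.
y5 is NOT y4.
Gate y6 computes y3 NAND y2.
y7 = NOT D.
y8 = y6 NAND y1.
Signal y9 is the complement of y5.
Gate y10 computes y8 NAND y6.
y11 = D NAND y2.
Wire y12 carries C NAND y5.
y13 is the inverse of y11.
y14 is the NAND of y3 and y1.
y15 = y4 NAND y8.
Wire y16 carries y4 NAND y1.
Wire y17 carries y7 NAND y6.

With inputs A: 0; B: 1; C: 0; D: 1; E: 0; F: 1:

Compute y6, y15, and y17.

y6 = 1, y15 = 0, y17 = 1

y1 = A OR E = 0 OR 0 = 0
y2 = B NAND D = 1 NAND 1 = 0
y3 = F OR E = 1 OR 0 = 1
y4 = y2 OR y3 = 0 OR 1 = 1
y6 = y3 NAND y2 = 1 NAND 0 = 1
y7 = NOT D = NOT 1 = 0
y8 = y6 NAND y1 = 1 NAND 0 = 1
y15 = y4 NAND y8 = 1 NAND 1 = 0
y17 = y7 NAND y6 = 0 NAND 1 = 1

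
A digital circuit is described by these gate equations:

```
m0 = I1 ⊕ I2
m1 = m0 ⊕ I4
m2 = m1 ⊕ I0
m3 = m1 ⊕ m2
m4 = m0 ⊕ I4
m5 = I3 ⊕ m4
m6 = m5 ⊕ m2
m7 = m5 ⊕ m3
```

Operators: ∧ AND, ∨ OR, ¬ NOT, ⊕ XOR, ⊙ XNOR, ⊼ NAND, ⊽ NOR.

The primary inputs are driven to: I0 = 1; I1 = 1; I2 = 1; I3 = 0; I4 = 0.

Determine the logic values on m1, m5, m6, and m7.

m0 = I1 XOR I2 = 1 XOR 1 = 0
m1 = m0 XOR I4 = 0 XOR 0 = 0
m2 = m1 XOR I0 = 0 XOR 1 = 1
m3 = m1 XOR m2 = 0 XOR 1 = 1
m4 = m0 XOR I4 = 0 XOR 0 = 0
m5 = I3 XOR m4 = 0 XOR 0 = 0
m6 = m5 XOR m2 = 0 XOR 1 = 1
m7 = m5 XOR m3 = 0 XOR 1 = 1

m1 = 0, m5 = 0, m6 = 1, m7 = 1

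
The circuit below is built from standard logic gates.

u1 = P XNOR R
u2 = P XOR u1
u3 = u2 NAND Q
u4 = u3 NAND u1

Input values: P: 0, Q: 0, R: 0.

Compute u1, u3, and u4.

u1 = 1  u3 = 1  u4 = 0

u1 = P XNOR R = 0 XNOR 0 = 1
u2 = P XOR u1 = 0 XOR 1 = 1
u3 = u2 NAND Q = 1 NAND 0 = 1
u4 = u3 NAND u1 = 1 NAND 1 = 0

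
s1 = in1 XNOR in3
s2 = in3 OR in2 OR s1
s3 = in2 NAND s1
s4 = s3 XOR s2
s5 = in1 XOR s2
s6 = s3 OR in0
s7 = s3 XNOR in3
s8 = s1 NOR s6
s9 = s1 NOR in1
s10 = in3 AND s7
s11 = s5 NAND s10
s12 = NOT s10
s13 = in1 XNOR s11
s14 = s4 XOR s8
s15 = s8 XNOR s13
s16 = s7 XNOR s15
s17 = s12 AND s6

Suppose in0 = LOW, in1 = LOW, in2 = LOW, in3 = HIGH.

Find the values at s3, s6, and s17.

s3 = HIGH, s6 = HIGH, s17 = LOW

s1 = in1 XNOR in3 = LOW XNOR HIGH = LOW
s3 = in2 NAND s1 = LOW NAND LOW = HIGH
s6 = s3 OR in0 = HIGH OR LOW = HIGH
s7 = s3 XNOR in3 = HIGH XNOR HIGH = HIGH
s10 = in3 AND s7 = HIGH AND HIGH = HIGH
s12 = NOT s10 = NOT HIGH = LOW
s17 = s12 AND s6 = LOW AND HIGH = LOW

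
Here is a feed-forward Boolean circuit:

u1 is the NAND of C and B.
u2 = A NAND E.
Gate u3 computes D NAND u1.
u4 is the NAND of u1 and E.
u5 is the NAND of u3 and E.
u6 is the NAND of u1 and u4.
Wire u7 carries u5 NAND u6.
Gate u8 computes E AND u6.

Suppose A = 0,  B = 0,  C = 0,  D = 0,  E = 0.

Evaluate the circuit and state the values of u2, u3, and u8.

u2 = 1, u3 = 1, u8 = 0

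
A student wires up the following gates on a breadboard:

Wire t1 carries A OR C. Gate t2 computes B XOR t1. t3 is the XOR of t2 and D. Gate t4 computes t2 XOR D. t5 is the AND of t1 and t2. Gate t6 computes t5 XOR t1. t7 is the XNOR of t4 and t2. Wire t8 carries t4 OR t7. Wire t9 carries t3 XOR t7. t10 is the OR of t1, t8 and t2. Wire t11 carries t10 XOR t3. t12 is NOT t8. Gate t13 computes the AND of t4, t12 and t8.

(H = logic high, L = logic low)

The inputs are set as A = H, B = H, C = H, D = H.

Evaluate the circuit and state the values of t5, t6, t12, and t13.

t5 = L, t6 = H, t12 = L, t13 = L

t1 = A OR C = H OR H = H
t2 = B XOR t1 = H XOR H = L
t4 = t2 XOR D = L XOR H = H
t5 = t1 AND t2 = H AND L = L
t6 = t5 XOR t1 = L XOR H = H
t7 = t4 XNOR t2 = H XNOR L = L
t8 = t4 OR t7 = H OR L = H
t12 = NOT t8 = NOT H = L
t13 = t4 AND t12 AND t8 = H AND L AND H = L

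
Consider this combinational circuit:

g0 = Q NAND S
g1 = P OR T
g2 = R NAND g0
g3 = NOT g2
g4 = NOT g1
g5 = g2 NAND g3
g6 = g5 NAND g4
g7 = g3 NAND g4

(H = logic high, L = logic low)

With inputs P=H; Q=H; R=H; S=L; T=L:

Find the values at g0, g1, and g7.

g0 = H, g1 = H, g7 = H

g0 = Q NAND S = H NAND L = H
g1 = P OR T = H OR L = H
g2 = R NAND g0 = H NAND H = L
g3 = NOT g2 = NOT L = H
g4 = NOT g1 = NOT H = L
g7 = g3 NAND g4 = H NAND L = H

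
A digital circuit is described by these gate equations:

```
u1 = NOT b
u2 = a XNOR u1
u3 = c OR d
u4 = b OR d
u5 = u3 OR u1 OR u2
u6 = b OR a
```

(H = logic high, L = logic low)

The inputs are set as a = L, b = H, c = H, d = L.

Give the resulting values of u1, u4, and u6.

u1 = NOT b = NOT H = L
u4 = b OR d = H OR L = H
u6 = b OR a = H OR L = H

u1 = L; u4 = H; u6 = H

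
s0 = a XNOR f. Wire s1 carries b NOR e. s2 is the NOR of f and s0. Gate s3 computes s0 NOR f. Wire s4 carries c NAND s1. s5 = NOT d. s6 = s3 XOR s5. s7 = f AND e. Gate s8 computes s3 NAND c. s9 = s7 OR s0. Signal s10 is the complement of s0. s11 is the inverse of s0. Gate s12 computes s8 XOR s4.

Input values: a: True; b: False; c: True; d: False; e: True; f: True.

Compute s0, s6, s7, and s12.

s0 = a XNOR f = True XNOR True = True
s1 = b NOR e = False NOR True = False
s3 = s0 NOR f = True NOR True = False
s4 = c NAND s1 = True NAND False = True
s5 = NOT d = NOT False = True
s6 = s3 XOR s5 = False XOR True = True
s7 = f AND e = True AND True = True
s8 = s3 NAND c = False NAND True = True
s12 = s8 XOR s4 = True XOR True = False

s0 = True  s6 = True  s7 = True  s12 = False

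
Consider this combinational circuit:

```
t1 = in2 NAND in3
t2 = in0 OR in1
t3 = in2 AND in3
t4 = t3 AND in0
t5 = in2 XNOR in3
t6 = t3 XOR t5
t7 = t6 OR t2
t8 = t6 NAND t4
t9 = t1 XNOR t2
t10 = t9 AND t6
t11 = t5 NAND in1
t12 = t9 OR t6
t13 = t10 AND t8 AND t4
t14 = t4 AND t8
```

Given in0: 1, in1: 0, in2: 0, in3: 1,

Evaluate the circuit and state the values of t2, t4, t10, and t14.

t1 = in2 NAND in3 = 0 NAND 1 = 1
t2 = in0 OR in1 = 1 OR 0 = 1
t3 = in2 AND in3 = 0 AND 1 = 0
t4 = t3 AND in0 = 0 AND 1 = 0
t5 = in2 XNOR in3 = 0 XNOR 1 = 0
t6 = t3 XOR t5 = 0 XOR 0 = 0
t8 = t6 NAND t4 = 0 NAND 0 = 1
t9 = t1 XNOR t2 = 1 XNOR 1 = 1
t10 = t9 AND t6 = 1 AND 0 = 0
t14 = t4 AND t8 = 0 AND 1 = 0

t2 = 1  t4 = 0  t10 = 0  t14 = 0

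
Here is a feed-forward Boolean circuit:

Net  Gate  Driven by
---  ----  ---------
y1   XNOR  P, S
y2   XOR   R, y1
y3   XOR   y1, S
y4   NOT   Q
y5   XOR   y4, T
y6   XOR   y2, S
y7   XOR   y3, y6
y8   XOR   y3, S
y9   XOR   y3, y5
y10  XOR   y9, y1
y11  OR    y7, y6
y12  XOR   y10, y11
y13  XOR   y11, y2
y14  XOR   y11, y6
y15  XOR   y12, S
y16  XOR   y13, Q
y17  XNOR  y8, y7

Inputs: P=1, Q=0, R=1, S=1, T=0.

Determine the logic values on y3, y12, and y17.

y3 = 0; y12 = 1; y17 = 1

y1 = P XNOR S = 1 XNOR 1 = 1
y2 = R XOR y1 = 1 XOR 1 = 0
y3 = y1 XOR S = 1 XOR 1 = 0
y4 = NOT Q = NOT 0 = 1
y5 = y4 XOR T = 1 XOR 0 = 1
y6 = y2 XOR S = 0 XOR 1 = 1
y7 = y3 XOR y6 = 0 XOR 1 = 1
y8 = y3 XOR S = 0 XOR 1 = 1
y9 = y3 XOR y5 = 0 XOR 1 = 1
y10 = y9 XOR y1 = 1 XOR 1 = 0
y11 = y7 OR y6 = 1 OR 1 = 1
y12 = y10 XOR y11 = 0 XOR 1 = 1
y17 = y8 XNOR y7 = 1 XNOR 1 = 1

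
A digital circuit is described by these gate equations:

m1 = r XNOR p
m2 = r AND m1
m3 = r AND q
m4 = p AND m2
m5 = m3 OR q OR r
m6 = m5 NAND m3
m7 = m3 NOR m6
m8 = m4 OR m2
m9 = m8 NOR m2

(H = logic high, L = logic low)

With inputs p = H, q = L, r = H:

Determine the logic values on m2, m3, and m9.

m1 = r XNOR p = H XNOR H = H
m2 = r AND m1 = H AND H = H
m3 = r AND q = H AND L = L
m4 = p AND m2 = H AND H = H
m8 = m4 OR m2 = H OR H = H
m9 = m8 NOR m2 = H NOR H = L

m2 = H, m3 = L, m9 = L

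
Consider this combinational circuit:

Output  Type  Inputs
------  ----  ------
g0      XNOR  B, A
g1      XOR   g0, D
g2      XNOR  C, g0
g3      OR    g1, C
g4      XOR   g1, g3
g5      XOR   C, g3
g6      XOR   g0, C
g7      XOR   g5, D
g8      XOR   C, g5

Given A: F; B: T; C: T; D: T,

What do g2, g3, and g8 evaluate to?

g0 = B XNOR A = T XNOR F = F
g1 = g0 XOR D = F XOR T = T
g2 = C XNOR g0 = T XNOR F = F
g3 = g1 OR C = T OR T = T
g5 = C XOR g3 = T XOR T = F
g8 = C XOR g5 = T XOR F = T

g2 = F, g3 = T, g8 = T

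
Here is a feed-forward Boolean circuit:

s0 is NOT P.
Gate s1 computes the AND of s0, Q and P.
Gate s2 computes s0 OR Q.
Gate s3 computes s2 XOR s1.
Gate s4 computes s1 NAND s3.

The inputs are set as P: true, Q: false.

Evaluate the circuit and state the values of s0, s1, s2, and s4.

s0 = false  s1 = false  s2 = false  s4 = true

s0 = NOT P = NOT true = false
s1 = s0 AND Q AND P = false AND false AND true = false
s2 = s0 OR Q = false OR false = false
s3 = s2 XOR s1 = false XOR false = false
s4 = s1 NAND s3 = false NAND false = true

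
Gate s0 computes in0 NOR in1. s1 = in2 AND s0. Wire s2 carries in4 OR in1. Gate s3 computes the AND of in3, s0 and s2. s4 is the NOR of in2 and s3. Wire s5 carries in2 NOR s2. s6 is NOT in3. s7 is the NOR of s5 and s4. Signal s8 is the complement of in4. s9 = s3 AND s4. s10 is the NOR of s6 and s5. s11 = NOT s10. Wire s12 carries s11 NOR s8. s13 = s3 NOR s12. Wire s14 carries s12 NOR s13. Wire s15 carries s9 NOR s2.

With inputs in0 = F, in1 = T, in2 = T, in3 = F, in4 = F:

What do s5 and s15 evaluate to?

s0 = in0 NOR in1 = F NOR T = F
s2 = in4 OR in1 = F OR T = T
s3 = in3 AND s0 AND s2 = F AND F AND T = F
s4 = in2 NOR s3 = T NOR F = F
s5 = in2 NOR s2 = T NOR T = F
s9 = s3 AND s4 = F AND F = F
s15 = s9 NOR s2 = F NOR T = F

s5 = F  s15 = F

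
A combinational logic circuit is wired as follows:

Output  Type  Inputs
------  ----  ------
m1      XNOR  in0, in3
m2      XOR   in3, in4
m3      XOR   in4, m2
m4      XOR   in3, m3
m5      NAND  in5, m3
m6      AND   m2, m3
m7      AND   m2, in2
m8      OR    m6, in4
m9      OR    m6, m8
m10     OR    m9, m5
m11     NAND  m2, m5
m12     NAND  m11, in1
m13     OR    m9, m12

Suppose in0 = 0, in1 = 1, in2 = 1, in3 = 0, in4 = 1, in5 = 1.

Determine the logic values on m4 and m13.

m4 = 0; m13 = 1

m2 = in3 XOR in4 = 0 XOR 1 = 1
m3 = in4 XOR m2 = 1 XOR 1 = 0
m4 = in3 XOR m3 = 0 XOR 0 = 0
m5 = in5 NAND m3 = 1 NAND 0 = 1
m6 = m2 AND m3 = 1 AND 0 = 0
m8 = m6 OR in4 = 0 OR 1 = 1
m9 = m6 OR m8 = 0 OR 1 = 1
m11 = m2 NAND m5 = 1 NAND 1 = 0
m12 = m11 NAND in1 = 0 NAND 1 = 1
m13 = m9 OR m12 = 1 OR 1 = 1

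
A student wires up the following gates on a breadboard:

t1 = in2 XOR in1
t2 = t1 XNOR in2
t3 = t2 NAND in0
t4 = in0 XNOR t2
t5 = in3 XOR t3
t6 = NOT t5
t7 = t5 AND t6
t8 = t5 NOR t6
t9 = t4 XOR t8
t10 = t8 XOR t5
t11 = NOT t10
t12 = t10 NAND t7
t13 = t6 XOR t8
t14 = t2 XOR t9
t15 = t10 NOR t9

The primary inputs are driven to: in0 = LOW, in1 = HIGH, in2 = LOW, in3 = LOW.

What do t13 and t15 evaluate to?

t1 = in2 XOR in1 = LOW XOR HIGH = HIGH
t2 = t1 XNOR in2 = HIGH XNOR LOW = LOW
t3 = t2 NAND in0 = LOW NAND LOW = HIGH
t4 = in0 XNOR t2 = LOW XNOR LOW = HIGH
t5 = in3 XOR t3 = LOW XOR HIGH = HIGH
t6 = NOT t5 = NOT HIGH = LOW
t8 = t5 NOR t6 = HIGH NOR LOW = LOW
t9 = t4 XOR t8 = HIGH XOR LOW = HIGH
t10 = t8 XOR t5 = LOW XOR HIGH = HIGH
t13 = t6 XOR t8 = LOW XOR LOW = LOW
t15 = t10 NOR t9 = HIGH NOR HIGH = LOW

t13 = LOW, t15 = LOW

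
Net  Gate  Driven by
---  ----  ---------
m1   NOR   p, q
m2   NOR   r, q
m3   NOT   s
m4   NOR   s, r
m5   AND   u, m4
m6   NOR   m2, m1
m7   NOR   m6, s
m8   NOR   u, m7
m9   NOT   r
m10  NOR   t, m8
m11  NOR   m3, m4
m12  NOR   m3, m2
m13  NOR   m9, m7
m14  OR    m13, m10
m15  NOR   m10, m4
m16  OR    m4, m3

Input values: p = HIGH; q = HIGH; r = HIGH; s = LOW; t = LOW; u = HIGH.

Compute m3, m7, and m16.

m3 = HIGH  m7 = LOW  m16 = HIGH

m1 = p NOR q = HIGH NOR HIGH = LOW
m2 = r NOR q = HIGH NOR HIGH = LOW
m3 = NOT s = NOT LOW = HIGH
m4 = s NOR r = LOW NOR HIGH = LOW
m6 = m2 NOR m1 = LOW NOR LOW = HIGH
m7 = m6 NOR s = HIGH NOR LOW = LOW
m16 = m4 OR m3 = LOW OR HIGH = HIGH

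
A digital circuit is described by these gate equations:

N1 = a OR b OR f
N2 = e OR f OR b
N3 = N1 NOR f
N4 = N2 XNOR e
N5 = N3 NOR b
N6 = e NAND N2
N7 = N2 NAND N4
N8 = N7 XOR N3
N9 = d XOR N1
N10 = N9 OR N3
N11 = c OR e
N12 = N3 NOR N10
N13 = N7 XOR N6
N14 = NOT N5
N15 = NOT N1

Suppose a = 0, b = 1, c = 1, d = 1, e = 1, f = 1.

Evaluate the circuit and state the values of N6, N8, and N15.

N6 = 0; N8 = 0; N15 = 0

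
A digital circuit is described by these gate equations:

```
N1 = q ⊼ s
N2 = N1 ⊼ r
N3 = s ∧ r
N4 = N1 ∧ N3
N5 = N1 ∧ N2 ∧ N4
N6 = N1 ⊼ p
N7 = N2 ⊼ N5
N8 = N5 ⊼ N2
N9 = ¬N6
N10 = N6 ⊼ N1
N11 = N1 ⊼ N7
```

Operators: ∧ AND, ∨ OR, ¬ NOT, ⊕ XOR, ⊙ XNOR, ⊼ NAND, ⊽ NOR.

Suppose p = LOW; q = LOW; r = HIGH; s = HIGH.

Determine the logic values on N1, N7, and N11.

N1 = q NAND s = LOW NAND HIGH = HIGH
N2 = N1 NAND r = HIGH NAND HIGH = LOW
N3 = s AND r = HIGH AND HIGH = HIGH
N4 = N1 AND N3 = HIGH AND HIGH = HIGH
N5 = N1 AND N2 AND N4 = HIGH AND LOW AND HIGH = LOW
N7 = N2 NAND N5 = LOW NAND LOW = HIGH
N11 = N1 NAND N7 = HIGH NAND HIGH = LOW

N1 = HIGH; N7 = HIGH; N11 = LOW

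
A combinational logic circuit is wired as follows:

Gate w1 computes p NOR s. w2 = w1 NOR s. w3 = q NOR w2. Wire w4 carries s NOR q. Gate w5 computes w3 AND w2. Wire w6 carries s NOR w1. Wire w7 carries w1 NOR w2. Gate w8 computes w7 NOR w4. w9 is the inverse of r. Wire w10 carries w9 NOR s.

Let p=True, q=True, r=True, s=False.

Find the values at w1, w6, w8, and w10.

w1 = False  w6 = True  w8 = True  w10 = True

w1 = p NOR s = True NOR False = False
w2 = w1 NOR s = False NOR False = True
w4 = s NOR q = False NOR True = False
w6 = s NOR w1 = False NOR False = True
w7 = w1 NOR w2 = False NOR True = False
w8 = w7 NOR w4 = False NOR False = True
w9 = NOT r = NOT True = False
w10 = w9 NOR s = False NOR False = True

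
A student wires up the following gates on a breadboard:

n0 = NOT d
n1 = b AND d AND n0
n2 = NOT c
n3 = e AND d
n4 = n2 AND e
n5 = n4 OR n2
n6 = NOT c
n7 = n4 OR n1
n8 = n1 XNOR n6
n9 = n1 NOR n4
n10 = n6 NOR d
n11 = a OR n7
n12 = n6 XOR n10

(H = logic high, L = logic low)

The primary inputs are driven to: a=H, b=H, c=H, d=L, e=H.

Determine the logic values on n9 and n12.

n0 = NOT d = NOT L = H
n1 = b AND d AND n0 = H AND L AND H = L
n2 = NOT c = NOT H = L
n4 = n2 AND e = L AND H = L
n6 = NOT c = NOT H = L
n9 = n1 NOR n4 = L NOR L = H
n10 = n6 NOR d = L NOR L = H
n12 = n6 XOR n10 = L XOR H = H

n9 = H  n12 = H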